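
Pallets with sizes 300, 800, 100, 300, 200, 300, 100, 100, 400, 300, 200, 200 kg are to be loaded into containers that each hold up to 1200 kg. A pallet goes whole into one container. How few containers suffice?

Total = 800 + 400 + 300 + 300 + 300 + 300 + 200 + 200 + 200 + 100 + 100 + 100 = 3300 kg.
Lower bound: ⌈3300/1200⌉ = 3 containers.
A packing using 3 containers:
  container 1: 800 + 400 = 1200
  container 2: 300 + 300 + 300 + 300 = 1200
  container 3: 200 + 200 + 200 + 100 + 100 + 100 = 900
This matches the lower bound, so 3 is optimal.

3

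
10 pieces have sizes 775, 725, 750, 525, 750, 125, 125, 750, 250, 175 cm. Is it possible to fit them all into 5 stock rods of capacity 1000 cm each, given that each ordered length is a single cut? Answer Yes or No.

Total = 4950 cm; ⌈4950/1000⌉ = 5.
6 pieces each exceed half the capacity and cannot share a stock rod, forcing at least 6 stock rods.
At least 6 stock rods are required, but only 5 are allowed.

No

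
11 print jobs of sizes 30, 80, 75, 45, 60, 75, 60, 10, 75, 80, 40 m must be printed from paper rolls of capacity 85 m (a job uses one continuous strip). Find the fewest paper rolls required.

9

Total = 80 + 80 + 75 + 75 + 75 + 60 + 60 + 45 + 40 + 30 + 10 = 630 m.
Lower bound: ⌈630/85⌉ = 8 paper rolls.
A packing using 9 paper rolls:
  roll 1: 80 = 80
  roll 2: 80 = 80
  roll 3: 75 + 10 = 85
  roll 4: 75 = 75
  roll 5: 75 = 75
  roll 6: 60 = 60
  roll 7: 60 = 60
  roll 8: 45 + 40 = 85
  roll 9: 30 = 30
No arrangement into 8 paper rolls stays within capacity, so 9 is optimal.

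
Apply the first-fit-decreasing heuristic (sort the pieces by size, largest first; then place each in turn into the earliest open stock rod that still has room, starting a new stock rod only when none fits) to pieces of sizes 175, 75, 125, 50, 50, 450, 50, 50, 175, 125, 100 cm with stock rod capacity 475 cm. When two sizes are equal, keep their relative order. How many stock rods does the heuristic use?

Sorted descending: 450, 175, 175, 125, 125, 100, 75, 50, 50, 50, 50.
  450 → stock rod 1 (new)  [load 450/475]
  175 → stock rod 2 (new)  [load 175/475]
  175 → stock rod 2  [load 350/475]
  125 → stock rod 2  [load 475/475]
  125 → stock rod 3 (new)  [load 125/475]
  100 → stock rod 3  [load 225/475]
  75 → stock rod 3  [load 300/475]
  50 → stock rod 3  [load 350/475]
  50 → stock rod 3  [load 400/475]
  50 → stock rod 3  [load 450/475]
  50 → stock rod 4 (new)  [load 50/475]
4 stock rods opened.

4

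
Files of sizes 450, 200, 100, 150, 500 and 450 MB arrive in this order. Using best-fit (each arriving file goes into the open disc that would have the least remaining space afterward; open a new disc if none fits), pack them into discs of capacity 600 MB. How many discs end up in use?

  450 → disc 1 (new)  [load 450/600]
  200 → disc 2 (new)  [load 200/600]
  100 → disc 1  [load 550/600]
  150 → disc 2  [load 350/600]
  500 → disc 3 (new)  [load 500/600]
  450 → disc 4 (new)  [load 450/600]
4 discs opened.

4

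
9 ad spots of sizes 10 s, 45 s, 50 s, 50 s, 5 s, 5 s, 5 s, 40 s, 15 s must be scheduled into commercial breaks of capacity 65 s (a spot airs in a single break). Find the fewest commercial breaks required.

4

Total = 50 + 50 + 45 + 40 + 15 + 10 + 5 + 5 + 5 = 225 s.
Lower bound: ⌈225/65⌉ = 4 commercial breaks.
A packing using 4 commercial breaks:
  break 1: 50 + 15 = 65
  break 2: 50 + 10 + 5 = 65
  break 3: 45 + 5 + 5 = 55
  break 4: 40 = 40
This matches the lower bound, so 4 is optimal.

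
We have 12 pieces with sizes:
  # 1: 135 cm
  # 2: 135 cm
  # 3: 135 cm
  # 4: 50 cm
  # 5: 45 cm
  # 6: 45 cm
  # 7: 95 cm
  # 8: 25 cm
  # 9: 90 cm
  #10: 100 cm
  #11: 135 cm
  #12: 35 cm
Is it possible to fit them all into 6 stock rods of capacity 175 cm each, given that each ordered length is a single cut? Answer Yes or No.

Total = 1025 cm; ⌈1025/175⌉ = 6.
7 pieces each exceed half the capacity and cannot share a stock rod, forcing at least 7 stock rods.
At least 7 stock rods are required, but only 6 are allowed.

No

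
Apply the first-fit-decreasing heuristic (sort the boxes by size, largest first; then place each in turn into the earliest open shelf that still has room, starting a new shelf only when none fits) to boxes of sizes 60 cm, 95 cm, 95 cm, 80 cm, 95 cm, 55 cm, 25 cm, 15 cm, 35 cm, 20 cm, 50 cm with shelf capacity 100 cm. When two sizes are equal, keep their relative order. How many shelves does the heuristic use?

Sorted descending: 95, 95, 95, 80, 60, 55, 50, 35, 25, 20, 15.
  95 → shelf 1 (new)  [load 95/100]
  95 → shelf 2 (new)  [load 95/100]
  95 → shelf 3 (new)  [load 95/100]
  80 → shelf 4 (new)  [load 80/100]
  60 → shelf 5 (new)  [load 60/100]
  55 → shelf 6 (new)  [load 55/100]
  50 → shelf 7 (new)  [load 50/100]
  35 → shelf 5  [load 95/100]
  25 → shelf 6  [load 80/100]
  20 → shelf 4  [load 100/100]
  15 → shelf 6  [load 95/100]
7 shelves opened.

7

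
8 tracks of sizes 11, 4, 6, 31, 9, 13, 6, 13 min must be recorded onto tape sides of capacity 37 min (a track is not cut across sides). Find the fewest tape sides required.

3

Total = 31 + 13 + 13 + 11 + 9 + 6 + 6 + 4 = 93 min.
Lower bound: ⌈93/37⌉ = 3 tape sides.
A packing using 3 tape sides:
  side 1: 31 + 6 = 37
  side 2: 13 + 13 + 11 = 37
  side 3: 9 + 6 + 4 = 19
This matches the lower bound, so 3 is optimal.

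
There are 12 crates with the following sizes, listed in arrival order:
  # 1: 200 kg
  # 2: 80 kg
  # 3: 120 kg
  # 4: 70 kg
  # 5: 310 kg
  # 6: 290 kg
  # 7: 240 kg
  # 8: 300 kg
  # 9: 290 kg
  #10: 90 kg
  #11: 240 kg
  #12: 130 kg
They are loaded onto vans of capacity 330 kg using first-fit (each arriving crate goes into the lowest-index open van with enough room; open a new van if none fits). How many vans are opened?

9

  200 → van 1 (new)  [load 200/330]
  80 → van 1  [load 280/330]
  120 → van 2 (new)  [load 120/330]
  70 → van 2  [load 190/330]
  310 → van 3 (new)  [load 310/330]
  290 → van 4 (new)  [load 290/330]
  240 → van 5 (new)  [load 240/330]
  300 → van 6 (new)  [load 300/330]
  290 → van 7 (new)  [load 290/330]
  90 → van 2  [load 280/330]
  240 → van 8 (new)  [load 240/330]
  130 → van 9 (new)  [load 130/330]
9 vans opened.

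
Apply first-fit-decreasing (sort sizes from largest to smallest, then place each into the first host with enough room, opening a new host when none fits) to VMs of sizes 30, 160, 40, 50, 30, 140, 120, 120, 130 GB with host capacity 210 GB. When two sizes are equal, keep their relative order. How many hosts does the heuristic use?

Sorted descending: 160, 140, 130, 120, 120, 50, 40, 30, 30.
  160 → host 1 (new)  [load 160/210]
  140 → host 2 (new)  [load 140/210]
  130 → host 3 (new)  [load 130/210]
  120 → host 4 (new)  [load 120/210]
  120 → host 5 (new)  [load 120/210]
  50 → host 1  [load 210/210]
  40 → host 2  [load 180/210]
  30 → host 2  [load 210/210]
  30 → host 3  [load 160/210]
5 hosts opened.

5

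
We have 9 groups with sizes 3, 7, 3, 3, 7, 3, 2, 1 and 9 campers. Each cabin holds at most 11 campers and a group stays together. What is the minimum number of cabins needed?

4

Total = 9 + 7 + 7 + 3 + 3 + 3 + 3 + 2 + 1 = 38 campers.
Lower bound: ⌈38/11⌉ = 4 cabins.
A packing using 4 cabins:
  cabin 1: 9 + 2 = 11
  cabin 2: 7 + 3 + 1 = 11
  cabin 3: 7 + 3 = 10
  cabin 4: 3 + 3 = 6
This matches the lower bound, so 4 is optimal.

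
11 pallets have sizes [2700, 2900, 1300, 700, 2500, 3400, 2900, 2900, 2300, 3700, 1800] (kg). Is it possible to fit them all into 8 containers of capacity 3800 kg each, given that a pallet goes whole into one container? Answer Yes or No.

No

Total = 27100 kg; ⌈27100/3800⌉ = 8.
The bound of 8 does not rule out 8, but exhaustive search shows no assignment into 8 containers of capacity 3800 kg exists — the minimum is 9.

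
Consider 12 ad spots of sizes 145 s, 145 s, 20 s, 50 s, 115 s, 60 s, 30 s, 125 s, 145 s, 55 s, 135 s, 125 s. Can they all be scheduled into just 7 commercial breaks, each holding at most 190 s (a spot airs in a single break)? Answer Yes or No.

Yes

A valid assignment using 7 commercial breaks:
  break 1: 145 + 30 = 175
  break 2: 145 + 20 = 165
  break 3: 145 = 145
  break 4: 135 + 55 = 190
  break 5: 125 + 60 = 185
  break 6: 125 + 50 = 175
  break 7: 115 = 115
Every load is within 190 s, so 7 commercial breaks suffice.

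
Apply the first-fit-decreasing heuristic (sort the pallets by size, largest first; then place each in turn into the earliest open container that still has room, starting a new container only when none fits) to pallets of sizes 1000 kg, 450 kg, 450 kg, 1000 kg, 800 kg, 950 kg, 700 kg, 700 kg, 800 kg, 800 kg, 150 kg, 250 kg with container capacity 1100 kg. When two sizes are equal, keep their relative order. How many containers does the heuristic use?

Sorted descending: 1000, 1000, 950, 800, 800, 800, 700, 700, 450, 450, 250, 150.
  1000 → container 1 (new)  [load 1000/1100]
  1000 → container 2 (new)  [load 1000/1100]
  950 → container 3 (new)  [load 950/1100]
  800 → container 4 (new)  [load 800/1100]
  800 → container 5 (new)  [load 800/1100]
  800 → container 6 (new)  [load 800/1100]
  700 → container 7 (new)  [load 700/1100]
  700 → container 8 (new)  [load 700/1100]
  450 → container 9 (new)  [load 450/1100]
  450 → container 9  [load 900/1100]
  250 → container 4  [load 1050/1100]
  150 → container 3  [load 1100/1100]
9 containers opened.

9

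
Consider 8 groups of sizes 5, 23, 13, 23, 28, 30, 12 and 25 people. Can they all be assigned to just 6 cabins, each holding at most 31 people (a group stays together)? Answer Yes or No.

A valid assignment using 6 cabins:
  cabin 1: 30 = 30
  cabin 2: 28 = 28
  cabin 3: 25 + 5 = 30
  cabin 4: 23 = 23
  cabin 5: 23 = 23
  cabin 6: 13 + 12 = 25
Every load is within 31 people, so 6 cabins suffice.

Yes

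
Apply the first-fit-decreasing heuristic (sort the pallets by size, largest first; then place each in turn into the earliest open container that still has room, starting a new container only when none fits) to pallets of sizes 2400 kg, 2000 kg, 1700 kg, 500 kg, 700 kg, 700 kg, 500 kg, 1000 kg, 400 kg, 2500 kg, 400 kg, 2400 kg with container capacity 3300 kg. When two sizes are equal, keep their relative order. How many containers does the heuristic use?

5

Sorted descending: 2500, 2400, 2400, 2000, 1700, 1000, 700, 700, 500, 500, 400, 400.
  2500 → container 1 (new)  [load 2500/3300]
  2400 → container 2 (new)  [load 2400/3300]
  2400 → container 3 (new)  [load 2400/3300]
  2000 → container 4 (new)  [load 2000/3300]
  1700 → container 5 (new)  [load 1700/3300]
  1000 → container 4  [load 3000/3300]
  700 → container 1  [load 3200/3300]
  700 → container 2  [load 3100/3300]
  500 → container 3  [load 2900/3300]
  500 → container 5  [load 2200/3300]
  400 → container 3  [load 3300/3300]
  400 → container 5  [load 2600/3300]
5 containers opened.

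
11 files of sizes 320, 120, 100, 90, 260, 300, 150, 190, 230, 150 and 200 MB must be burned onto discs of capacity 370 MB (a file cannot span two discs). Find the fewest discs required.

7

Total = 320 + 300 + 260 + 230 + 200 + 190 + 150 + 150 + 120 + 100 + 90 = 2110 MB.
Lower bound: ⌈2110/370⌉ = 6 discs.
A packing using 7 discs:
  disc 1: 320 = 320
  disc 2: 300 = 300
  disc 3: 260 + 100 = 360
  disc 4: 230 + 120 = 350
  disc 5: 200 + 150 = 350
  disc 6: 190 + 150 = 340
  disc 7: 90 = 90
No arrangement into 6 discs stays within capacity, so 7 is optimal.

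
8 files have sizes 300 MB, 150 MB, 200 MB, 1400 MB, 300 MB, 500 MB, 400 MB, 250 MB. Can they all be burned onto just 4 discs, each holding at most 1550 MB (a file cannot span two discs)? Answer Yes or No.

A valid assignment using 3 discs:
  disc 1: 1400 + 150 = 1550
  disc 2: 500 + 400 + 300 + 300 = 1500
  disc 3: 250 + 200 = 450
That uses only 3 ≤ 4, so 4 discs are enough.

Yes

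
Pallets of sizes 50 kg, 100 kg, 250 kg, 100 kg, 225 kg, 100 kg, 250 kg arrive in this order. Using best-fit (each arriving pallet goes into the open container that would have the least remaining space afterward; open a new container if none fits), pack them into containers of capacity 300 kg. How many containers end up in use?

5

  50 → container 1 (new)  [load 50/300]
  100 → container 1  [load 150/300]
  250 → container 2 (new)  [load 250/300]
  100 → container 1  [load 250/300]
  225 → container 3 (new)  [load 225/300]
  100 → container 4 (new)  [load 100/300]
  250 → container 5 (new)  [load 250/300]
5 containers opened.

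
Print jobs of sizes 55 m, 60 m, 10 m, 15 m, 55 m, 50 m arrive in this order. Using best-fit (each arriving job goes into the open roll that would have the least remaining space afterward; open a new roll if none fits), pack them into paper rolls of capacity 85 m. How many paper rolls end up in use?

  55 → roll 1 (new)  [load 55/85]
  60 → roll 2 (new)  [load 60/85]
  10 → roll 2  [load 70/85]
  15 → roll 2  [load 85/85]
  55 → roll 3 (new)  [load 55/85]
  50 → roll 4 (new)  [load 50/85]
4 paper rolls opened.

4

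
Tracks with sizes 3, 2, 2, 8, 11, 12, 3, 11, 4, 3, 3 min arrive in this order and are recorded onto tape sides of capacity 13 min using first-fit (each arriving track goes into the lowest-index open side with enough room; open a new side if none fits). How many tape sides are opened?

6

  3 → side 1 (new)  [load 3/13]
  2 → side 1  [load 5/13]
  2 → side 1  [load 7/13]
  8 → side 2 (new)  [load 8/13]
  11 → side 3 (new)  [load 11/13]
  12 → side 4 (new)  [load 12/13]
  3 → side 1  [load 10/13]
  11 → side 5 (new)  [load 11/13]
  4 → side 2  [load 12/13]
  3 → side 1  [load 13/13]
  3 → side 6 (new)  [load 3/13]
6 tape sides opened.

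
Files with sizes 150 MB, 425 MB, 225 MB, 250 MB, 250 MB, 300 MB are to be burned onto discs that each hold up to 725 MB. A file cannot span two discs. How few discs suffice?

3

Total = 425 + 300 + 250 + 250 + 225 + 150 = 1600 MB.
Lower bound: ⌈1600/725⌉ = 3 discs.
A packing using 3 discs:
  disc 1: 425 + 300 = 725
  disc 2: 250 + 250 + 225 = 725
  disc 3: 150 = 150
This matches the lower bound, so 3 is optimal.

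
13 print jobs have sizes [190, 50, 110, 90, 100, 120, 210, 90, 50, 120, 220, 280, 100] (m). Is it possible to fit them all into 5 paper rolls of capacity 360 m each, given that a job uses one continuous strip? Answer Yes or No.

Total = 1730 m; ⌈1730/360⌉ = 5.
The bound of 5 does not rule out 5, but exhaustive search shows no assignment into 5 paper rolls of capacity 360 m exists — the minimum is 6.

No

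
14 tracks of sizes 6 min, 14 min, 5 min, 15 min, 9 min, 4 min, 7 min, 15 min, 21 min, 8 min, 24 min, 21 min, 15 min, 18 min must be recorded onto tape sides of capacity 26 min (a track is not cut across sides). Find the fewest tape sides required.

Total = 24 + 21 + 21 + 18 + 15 + 15 + 15 + 14 + 9 + 8 + 7 + 6 + 5 + 4 = 182 min.
Lower bound: ⌈182/26⌉ = 7 tape sides.
Also, 8 tracks each exceed 13 min, and no two of those can share a side, so at least 8 tape sides are needed.
A packing using 8 tape sides:
  side 1: 24 = 24
  side 2: 21 + 5 = 26
  side 3: 21 + 4 = 25
  side 4: 18 + 8 = 26
  side 5: 15 + 9 = 24
  side 6: 15 + 7 = 22
  side 7: 15 + 6 = 21
  side 8: 14 = 14
This matches the lower bound, so 8 is optimal.

8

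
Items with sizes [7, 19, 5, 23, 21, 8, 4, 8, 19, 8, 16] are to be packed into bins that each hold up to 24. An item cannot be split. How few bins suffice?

6

Total = 23 + 21 + 19 + 19 + 16 + 8 + 8 + 8 + 7 + 5 + 4 = 138.
Lower bound: ⌈138/24⌉ = 6 bins.
A packing using 6 bins:
  bin 1: 23 = 23
  bin 2: 21 = 21
  bin 3: 19 + 5 = 24
  bin 4: 19 + 4 = 23
  bin 5: 16 + 8 = 24
  bin 6: 8 + 8 + 7 = 23
This matches the lower bound, so 6 is optimal.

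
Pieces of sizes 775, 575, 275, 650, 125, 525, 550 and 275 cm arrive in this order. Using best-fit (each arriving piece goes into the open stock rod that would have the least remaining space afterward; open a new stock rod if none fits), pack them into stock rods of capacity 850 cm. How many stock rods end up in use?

5

  775 → stock rod 1 (new)  [load 775/850]
  575 → stock rod 2 (new)  [load 575/850]
  275 → stock rod 2  [load 850/850]
  650 → stock rod 3 (new)  [load 650/850]
  125 → stock rod 3  [load 775/850]
  525 → stock rod 4 (new)  [load 525/850]
  550 → stock rod 5 (new)  [load 550/850]
  275 → stock rod 5  [load 825/850]
5 stock rods opened.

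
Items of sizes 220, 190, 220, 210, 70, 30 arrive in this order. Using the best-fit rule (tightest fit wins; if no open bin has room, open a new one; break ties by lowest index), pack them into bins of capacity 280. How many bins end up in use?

  220 → bin 1 (new)  [load 220/280]
  190 → bin 2 (new)  [load 190/280]
  220 → bin 3 (new)  [load 220/280]
  210 → bin 4 (new)  [load 210/280]
  70 → bin 4  [load 280/280]
  30 → bin 1  [load 250/280]
4 bins opened.

4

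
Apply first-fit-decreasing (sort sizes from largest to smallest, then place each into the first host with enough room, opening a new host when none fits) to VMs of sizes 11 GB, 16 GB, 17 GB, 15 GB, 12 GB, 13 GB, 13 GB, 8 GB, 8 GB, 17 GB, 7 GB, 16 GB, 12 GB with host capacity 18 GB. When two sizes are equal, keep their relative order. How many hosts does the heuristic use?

Sorted descending: 17, 17, 16, 16, 15, 13, 13, 12, 12, 11, 8, 8, 7.
  17 → host 1 (new)  [load 17/18]
  17 → host 2 (new)  [load 17/18]
  16 → host 3 (new)  [load 16/18]
  16 → host 4 (new)  [load 16/18]
  15 → host 5 (new)  [load 15/18]
  13 → host 6 (new)  [load 13/18]
  13 → host 7 (new)  [load 13/18]
  12 → host 8 (new)  [load 12/18]
  12 → host 9 (new)  [load 12/18]
  11 → host 10 (new)  [load 11/18]
  8 → host 11 (new)  [load 8/18]
  8 → host 11  [load 16/18]
  7 → host 10  [load 18/18]
11 hosts opened.

11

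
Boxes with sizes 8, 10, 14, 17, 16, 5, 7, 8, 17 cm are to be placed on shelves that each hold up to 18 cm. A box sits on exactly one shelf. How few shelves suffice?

Total = 17 + 17 + 16 + 14 + 10 + 8 + 8 + 7 + 5 = 102 cm.
Lower bound: ⌈102/18⌉ = 6 shelves.
A packing using 7 shelves:
  shelf 1: 17 = 17
  shelf 2: 17 = 17
  shelf 3: 16 = 16
  shelf 4: 14 = 14
  shelf 5: 10 + 8 = 18
  shelf 6: 8 + 7 = 15
  shelf 7: 5 = 5
No arrangement into 6 shelves stays within capacity, so 7 is optimal.

7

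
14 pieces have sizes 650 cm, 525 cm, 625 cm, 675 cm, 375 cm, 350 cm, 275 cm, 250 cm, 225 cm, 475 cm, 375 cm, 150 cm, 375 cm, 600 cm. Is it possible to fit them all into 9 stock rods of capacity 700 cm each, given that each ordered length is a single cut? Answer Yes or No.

Total = 5925 cm; ⌈5925/700⌉ = 9.
The bound of 9 does not rule out 9, but exhaustive search shows no assignment into 9 stock rods of capacity 700 cm exists — the minimum is 10.

No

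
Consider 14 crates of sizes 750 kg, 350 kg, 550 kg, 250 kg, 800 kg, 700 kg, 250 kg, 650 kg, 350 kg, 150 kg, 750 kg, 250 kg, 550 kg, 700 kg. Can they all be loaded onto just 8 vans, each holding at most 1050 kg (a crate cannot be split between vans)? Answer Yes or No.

Yes

A valid assignment using 8 vans:
  van 1: 800 + 250 = 1050
  van 2: 750 + 250 = 1000
  van 3: 750 + 250 = 1000
  van 4: 700 + 350 = 1050
  van 5: 700 + 350 = 1050
  van 6: 650 + 150 = 800
  van 7: 550 = 550
  van 8: 550 = 550
Every load is within 1050 kg, so 8 vans suffice.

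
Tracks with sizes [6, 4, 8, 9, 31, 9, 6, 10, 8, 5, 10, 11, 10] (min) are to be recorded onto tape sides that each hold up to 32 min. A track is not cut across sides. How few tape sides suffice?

4

Total = 31 + 11 + 10 + 10 + 10 + 9 + 9 + 8 + 8 + 6 + 6 + 5 + 4 = 127 min.
Lower bound: ⌈127/32⌉ = 4 tape sides.
A packing using 4 tape sides:
  side 1: 31 = 31
  side 2: 11 + 10 + 6 + 5 = 32
  side 3: 10 + 10 + 8 + 4 = 32
  side 4: 9 + 9 + 8 + 6 = 32
This matches the lower bound, so 4 is optimal.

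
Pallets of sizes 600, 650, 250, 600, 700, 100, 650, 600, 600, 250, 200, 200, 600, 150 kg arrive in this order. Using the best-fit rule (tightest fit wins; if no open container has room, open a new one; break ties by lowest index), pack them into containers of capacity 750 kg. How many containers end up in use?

10

  600 → container 1 (new)  [load 600/750]
  650 → container 2 (new)  [load 650/750]
  250 → container 3 (new)  [load 250/750]
  600 → container 4 (new)  [load 600/750]
  700 → container 5 (new)  [load 700/750]
  100 → container 2  [load 750/750]
  650 → container 6 (new)  [load 650/750]
  600 → container 7 (new)  [load 600/750]
  600 → container 8 (new)  [load 600/750]
  250 → container 3  [load 500/750]
  200 → container 3  [load 700/750]
  200 → container 9 (new)  [load 200/750]
  600 → container 10 (new)  [load 600/750]
  150 → container 1  [load 750/750]
10 containers opened.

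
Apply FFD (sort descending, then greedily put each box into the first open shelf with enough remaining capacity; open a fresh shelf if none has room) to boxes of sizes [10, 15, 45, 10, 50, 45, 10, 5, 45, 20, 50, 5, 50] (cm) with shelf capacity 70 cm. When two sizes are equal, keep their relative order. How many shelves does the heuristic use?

Sorted descending: 50, 50, 50, 45, 45, 45, 20, 15, 10, 10, 10, 5, 5.
  50 → shelf 1 (new)  [load 50/70]
  50 → shelf 2 (new)  [load 50/70]
  50 → shelf 3 (new)  [load 50/70]
  45 → shelf 4 (new)  [load 45/70]
  45 → shelf 5 (new)  [load 45/70]
  45 → shelf 6 (new)  [load 45/70]
  20 → shelf 1  [load 70/70]
  15 → shelf 2  [load 65/70]
  10 → shelf 3  [load 60/70]
  10 → shelf 3  [load 70/70]
  10 → shelf 4  [load 55/70]
  5 → shelf 2  [load 70/70]
  5 → shelf 4  [load 60/70]
6 shelves opened.

6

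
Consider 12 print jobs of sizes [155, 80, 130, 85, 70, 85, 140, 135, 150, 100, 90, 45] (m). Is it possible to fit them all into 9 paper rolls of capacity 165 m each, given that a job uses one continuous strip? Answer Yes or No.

Yes

A valid assignment using 9 paper rolls:
  roll 1: 155 = 155
  roll 2: 150 = 150
  roll 3: 140 = 140
  roll 4: 135 = 135
  roll 5: 130 = 130
  roll 6: 100 + 45 = 145
  roll 7: 90 + 70 = 160
  roll 8: 85 + 80 = 165
  roll 9: 85 = 85
Every load is within 165 m, so 9 paper rolls suffice.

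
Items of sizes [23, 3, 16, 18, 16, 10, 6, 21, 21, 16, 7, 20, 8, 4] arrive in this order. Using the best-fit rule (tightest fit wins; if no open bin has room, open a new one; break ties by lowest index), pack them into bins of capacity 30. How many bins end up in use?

8

  23 → bin 1 (new)  [load 23/30]
  3 → bin 1  [load 26/30]
  16 → bin 2 (new)  [load 16/30]
  18 → bin 3 (new)  [load 18/30]
  16 → bin 4 (new)  [load 16/30]
  10 → bin 3  [load 28/30]
  6 → bin 2  [load 22/30]
  21 → bin 5 (new)  [load 21/30]
  21 → bin 6 (new)  [load 21/30]
  16 → bin 7 (new)  [load 16/30]
  7 → bin 2  [load 29/30]
  20 → bin 8 (new)  [load 20/30]
  8 → bin 5  [load 29/30]
  4 → bin 1  [load 30/30]
8 bins opened.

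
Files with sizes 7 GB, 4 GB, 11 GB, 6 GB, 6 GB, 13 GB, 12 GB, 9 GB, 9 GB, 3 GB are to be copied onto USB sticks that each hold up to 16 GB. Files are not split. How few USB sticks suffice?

6

Total = 13 + 12 + 11 + 9 + 9 + 7 + 6 + 6 + 4 + 3 = 80 GB.
Lower bound: ⌈80/16⌉ = 5 USB sticks.
A packing using 6 USB sticks:
  USB stick 1: 13 + 3 = 16
  USB stick 2: 12 + 4 = 16
  USB stick 3: 11 = 11
  USB stick 4: 9 + 7 = 16
  USB stick 5: 9 + 6 = 15
  USB stick 6: 6 = 6
No arrangement into 5 USB sticks stays within capacity, so 6 is optimal.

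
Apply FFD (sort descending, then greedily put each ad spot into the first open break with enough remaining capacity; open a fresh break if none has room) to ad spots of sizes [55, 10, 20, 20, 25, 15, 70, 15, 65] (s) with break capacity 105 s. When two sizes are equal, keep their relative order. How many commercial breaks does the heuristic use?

3

Sorted descending: 70, 65, 55, 25, 20, 20, 15, 15, 10.
  70 → break 1 (new)  [load 70/105]
  65 → break 2 (new)  [load 65/105]
  55 → break 3 (new)  [load 55/105]
  25 → break 1  [load 95/105]
  20 → break 2  [load 85/105]
  20 → break 2  [load 105/105]
  15 → break 3  [load 70/105]
  15 → break 3  [load 85/105]
  10 → break 1  [load 105/105]
3 commercial breaks opened.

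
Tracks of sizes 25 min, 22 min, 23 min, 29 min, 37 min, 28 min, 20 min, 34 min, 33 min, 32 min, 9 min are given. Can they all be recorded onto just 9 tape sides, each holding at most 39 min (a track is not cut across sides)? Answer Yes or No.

Total = 292 min; ⌈292/39⌉ = 8.
10 tracks each exceed half the capacity and cannot share a side, forcing at least 10 tape sides.
At least 10 tape sides are required, but only 9 are allowed.

No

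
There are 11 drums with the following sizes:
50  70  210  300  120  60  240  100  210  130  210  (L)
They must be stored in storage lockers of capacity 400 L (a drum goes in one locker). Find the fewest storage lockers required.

5

Total = 300 + 240 + 210 + 210 + 210 + 130 + 120 + 100 + 70 + 60 + 50 = 1700 L.
Lower bound: ⌈1700/400⌉ = 5 storage lockers.
A packing using 5 storage lockers:
  locker 1: 300 + 100 = 400
  locker 2: 240 + 130 = 370
  locker 3: 210 + 120 + 70 = 400
  locker 4: 210 + 60 + 50 = 320
  locker 5: 210 = 210
This matches the lower bound, so 5 is optimal.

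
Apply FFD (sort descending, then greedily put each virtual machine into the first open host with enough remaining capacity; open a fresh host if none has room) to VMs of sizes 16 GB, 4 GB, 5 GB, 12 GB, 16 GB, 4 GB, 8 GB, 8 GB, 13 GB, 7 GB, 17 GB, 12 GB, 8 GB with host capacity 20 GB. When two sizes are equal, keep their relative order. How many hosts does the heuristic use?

7

Sorted descending: 17, 16, 16, 13, 12, 12, 8, 8, 8, 7, 5, 4, 4.
  17 → host 1 (new)  [load 17/20]
  16 → host 2 (new)  [load 16/20]
  16 → host 3 (new)  [load 16/20]
  13 → host 4 (new)  [load 13/20]
  12 → host 5 (new)  [load 12/20]
  12 → host 6 (new)  [load 12/20]
  8 → host 5  [load 20/20]
  8 → host 6  [load 20/20]
  8 → host 7 (new)  [load 8/20]
  7 → host 4  [load 20/20]
  5 → host 7  [load 13/20]
  4 → host 2  [load 20/20]
  4 → host 3  [load 20/20]
7 hosts opened.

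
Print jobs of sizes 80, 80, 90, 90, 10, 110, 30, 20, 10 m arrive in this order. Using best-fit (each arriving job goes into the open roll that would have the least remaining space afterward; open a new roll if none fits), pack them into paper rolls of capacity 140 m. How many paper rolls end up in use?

  80 → roll 1 (new)  [load 80/140]
  80 → roll 2 (new)  [load 80/140]
  90 → roll 3 (new)  [load 90/140]
  90 → roll 4 (new)  [load 90/140]
  10 → roll 3  [load 100/140]
  110 → roll 5 (new)  [load 110/140]
  30 → roll 5  [load 140/140]
  20 → roll 3  [load 120/140]
  10 → roll 3  [load 130/140]
5 paper rolls opened.

5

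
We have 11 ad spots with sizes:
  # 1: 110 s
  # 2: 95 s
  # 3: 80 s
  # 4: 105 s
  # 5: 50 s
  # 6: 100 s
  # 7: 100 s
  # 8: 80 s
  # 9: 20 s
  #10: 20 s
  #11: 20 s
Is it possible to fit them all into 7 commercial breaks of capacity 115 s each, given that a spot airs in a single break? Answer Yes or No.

Total = 780 s; ⌈780/115⌉ = 7.
The bound of 7 does not rule out 7, but exhaustive search shows no assignment into 7 commercial breaks of capacity 115 s exists — the minimum is 8.

No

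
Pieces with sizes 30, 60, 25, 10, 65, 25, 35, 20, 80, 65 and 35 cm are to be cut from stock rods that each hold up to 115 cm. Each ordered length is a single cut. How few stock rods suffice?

Total = 80 + 65 + 65 + 60 + 35 + 35 + 30 + 25 + 25 + 20 + 10 = 450 cm.
Lower bound: ⌈450/115⌉ = 4 stock rods.
A packing using 4 stock rods:
  stock rod 1: 80 + 35 = 115
  stock rod 2: 65 + 35 + 10 = 110
  stock rod 3: 65 + 30 + 20 = 115
  stock rod 4: 60 + 25 + 25 = 110
This matches the lower bound, so 4 is optimal.

4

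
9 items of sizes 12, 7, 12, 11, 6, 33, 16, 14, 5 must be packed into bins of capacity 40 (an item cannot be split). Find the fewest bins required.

Total = 33 + 16 + 14 + 12 + 12 + 11 + 7 + 6 + 5 = 116.
Lower bound: ⌈116/40⌉ = 3 bins.
A packing using 3 bins:
  bin 1: 33 + 7 = 40
  bin 2: 16 + 14 + 6 = 36
  bin 3: 12 + 12 + 11 + 5 = 40
This matches the lower bound, so 3 is optimal.

3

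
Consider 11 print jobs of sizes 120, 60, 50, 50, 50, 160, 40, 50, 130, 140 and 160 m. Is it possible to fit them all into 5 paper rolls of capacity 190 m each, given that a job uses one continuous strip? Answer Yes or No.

No

Total = 1010 m; ⌈1010/190⌉ = 6.
At least 6 paper rolls are required, but only 5 are allowed.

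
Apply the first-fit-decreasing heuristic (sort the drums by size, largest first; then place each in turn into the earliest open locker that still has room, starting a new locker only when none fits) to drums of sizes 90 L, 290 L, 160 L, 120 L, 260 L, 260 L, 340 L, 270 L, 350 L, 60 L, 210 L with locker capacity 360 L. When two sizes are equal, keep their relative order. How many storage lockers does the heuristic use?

8

Sorted descending: 350, 340, 290, 270, 260, 260, 210, 160, 120, 90, 60.
  350 → locker 1 (new)  [load 350/360]
  340 → locker 2 (new)  [load 340/360]
  290 → locker 3 (new)  [load 290/360]
  270 → locker 4 (new)  [load 270/360]
  260 → locker 5 (new)  [load 260/360]
  260 → locker 6 (new)  [load 260/360]
  210 → locker 7 (new)  [load 210/360]
  160 → locker 8 (new)  [load 160/360]
  120 → locker 7  [load 330/360]
  90 → locker 4  [load 360/360]
  60 → locker 3  [load 350/360]
8 storage lockers opened.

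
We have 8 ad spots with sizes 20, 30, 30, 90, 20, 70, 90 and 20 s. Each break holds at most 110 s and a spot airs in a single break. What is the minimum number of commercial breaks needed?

4

Total = 90 + 90 + 70 + 30 + 30 + 20 + 20 + 20 = 370 s.
Lower bound: ⌈370/110⌉ = 4 commercial breaks.
A packing using 4 commercial breaks:
  break 1: 90 + 20 = 110
  break 2: 90 + 20 = 110
  break 3: 70 + 30 = 100
  break 4: 30 + 20 = 50
This matches the lower bound, so 4 is optimal.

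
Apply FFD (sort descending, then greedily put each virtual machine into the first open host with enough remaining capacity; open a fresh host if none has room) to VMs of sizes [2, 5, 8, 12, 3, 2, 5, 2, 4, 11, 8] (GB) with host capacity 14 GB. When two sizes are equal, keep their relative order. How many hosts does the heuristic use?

5

Sorted descending: 12, 11, 8, 8, 5, 5, 4, 3, 2, 2, 2.
  12 → host 1 (new)  [load 12/14]
  11 → host 2 (new)  [load 11/14]
  8 → host 3 (new)  [load 8/14]
  8 → host 4 (new)  [load 8/14]
  5 → host 3  [load 13/14]
  5 → host 4  [load 13/14]
  4 → host 5 (new)  [load 4/14]
  3 → host 2  [load 14/14]
  2 → host 1  [load 14/14]
  2 → host 5  [load 6/14]
  2 → host 5  [load 8/14]
5 hosts opened.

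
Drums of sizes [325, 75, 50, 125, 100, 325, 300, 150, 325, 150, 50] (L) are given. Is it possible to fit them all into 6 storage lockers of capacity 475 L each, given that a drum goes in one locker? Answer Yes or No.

A valid assignment using 5 storage lockers:
  locker 1: 325 + 150 = 475
  locker 2: 325 + 150 = 475
  locker 3: 325 + 125 = 450
  locker 4: 300 + 100 + 75 = 475
  locker 5: 50 + 50 = 100
That uses only 5 ≤ 6, so 6 storage lockers are enough.

Yes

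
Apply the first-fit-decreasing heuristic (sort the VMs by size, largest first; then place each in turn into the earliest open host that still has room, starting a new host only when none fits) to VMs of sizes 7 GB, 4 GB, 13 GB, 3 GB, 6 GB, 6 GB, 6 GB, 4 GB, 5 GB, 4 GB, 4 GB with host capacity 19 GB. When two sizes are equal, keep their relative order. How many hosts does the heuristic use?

Sorted descending: 13, 7, 6, 6, 6, 5, 4, 4, 4, 4, 3.
  13 → host 1 (new)  [load 13/19]
  7 → host 2 (new)  [load 7/19]
  6 → host 1  [load 19/19]
  6 → host 2  [load 13/19]
  6 → host 2  [load 19/19]
  5 → host 3 (new)  [load 5/19]
  4 → host 3  [load 9/19]
  4 → host 3  [load 13/19]
  4 → host 3  [load 17/19]
  4 → host 4 (new)  [load 4/19]
  3 → host 4  [load 7/19]
4 hosts opened.

4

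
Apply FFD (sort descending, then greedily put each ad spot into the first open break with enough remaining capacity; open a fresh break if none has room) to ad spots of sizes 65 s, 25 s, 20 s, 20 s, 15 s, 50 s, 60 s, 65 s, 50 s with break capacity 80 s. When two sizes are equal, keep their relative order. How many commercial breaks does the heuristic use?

Sorted descending: 65, 65, 60, 50, 50, 25, 20, 20, 15.
  65 → break 1 (new)  [load 65/80]
  65 → break 2 (new)  [load 65/80]
  60 → break 3 (new)  [load 60/80]
  50 → break 4 (new)  [load 50/80]
  50 → break 5 (new)  [load 50/80]
  25 → break 4  [load 75/80]
  20 → break 3  [load 80/80]
  20 → break 5  [load 70/80]
  15 → break 1  [load 80/80]
5 commercial breaks opened.

5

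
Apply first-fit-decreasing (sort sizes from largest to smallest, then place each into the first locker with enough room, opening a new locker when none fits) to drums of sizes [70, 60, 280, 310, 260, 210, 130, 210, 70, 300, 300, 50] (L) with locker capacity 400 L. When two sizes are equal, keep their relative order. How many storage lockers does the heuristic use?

Sorted descending: 310, 300, 300, 280, 260, 210, 210, 130, 70, 70, 60, 50.
  310 → locker 1 (new)  [load 310/400]
  300 → locker 2 (new)  [load 300/400]
  300 → locker 3 (new)  [load 300/400]
  280 → locker 4 (new)  [load 280/400]
  260 → locker 5 (new)  [load 260/400]
  210 → locker 6 (new)  [load 210/400]
  210 → locker 7 (new)  [load 210/400]
  130 → locker 5  [load 390/400]
  70 → locker 1  [load 380/400]
  70 → locker 2  [load 370/400]
  60 → locker 3  [load 360/400]
  50 → locker 4  [load 330/400]
7 storage lockers opened.

7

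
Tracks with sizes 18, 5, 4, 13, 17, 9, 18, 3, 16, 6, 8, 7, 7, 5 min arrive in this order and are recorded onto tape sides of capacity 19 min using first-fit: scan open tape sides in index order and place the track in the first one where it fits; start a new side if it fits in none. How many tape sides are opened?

  18 → side 1 (new)  [load 18/19]
  5 → side 2 (new)  [load 5/19]
  4 → side 2  [load 9/19]
  13 → side 3 (new)  [load 13/19]
  17 → side 4 (new)  [load 17/19]
  9 → side 2  [load 18/19]
  18 → side 5 (new)  [load 18/19]
  3 → side 3  [load 16/19]
  16 → side 6 (new)  [load 16/19]
  6 → side 7 (new)  [load 6/19]
  8 → side 7  [load 14/19]
  7 → side 8 (new)  [load 7/19]
  7 → side 8  [load 14/19]
  5 → side 7  [load 19/19]
8 tape sides opened.

8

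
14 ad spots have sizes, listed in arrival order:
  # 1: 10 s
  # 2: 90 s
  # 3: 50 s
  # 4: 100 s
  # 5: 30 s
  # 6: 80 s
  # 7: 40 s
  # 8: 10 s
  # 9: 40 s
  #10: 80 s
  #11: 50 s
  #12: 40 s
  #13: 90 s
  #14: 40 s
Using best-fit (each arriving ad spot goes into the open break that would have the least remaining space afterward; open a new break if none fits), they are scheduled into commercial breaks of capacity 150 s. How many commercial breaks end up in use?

6

  10 → break 1 (new)  [load 10/150]
  90 → break 1  [load 100/150]
  50 → break 1  [load 150/150]
  100 → break 2 (new)  [load 100/150]
  30 → break 2  [load 130/150]
  80 → break 3 (new)  [load 80/150]
  40 → break 3  [load 120/150]
  10 → break 2  [load 140/150]
  40 → break 4 (new)  [load 40/150]
  80 → break 4  [load 120/150]
  50 → break 5 (new)  [load 50/150]
  40 → break 5  [load 90/150]
  90 → break 6 (new)  [load 90/150]
  40 → break 5  [load 130/150]
6 commercial breaks opened.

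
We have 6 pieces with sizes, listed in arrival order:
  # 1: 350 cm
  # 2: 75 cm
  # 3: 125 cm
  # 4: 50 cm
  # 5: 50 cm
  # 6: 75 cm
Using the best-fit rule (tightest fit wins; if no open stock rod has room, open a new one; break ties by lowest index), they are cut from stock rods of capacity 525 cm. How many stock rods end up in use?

  350 → stock rod 1 (new)  [load 350/525]
  75 → stock rod 1  [load 425/525]
  125 → stock rod 2 (new)  [load 125/525]
  50 → stock rod 1  [load 475/525]
  50 → stock rod 1  [load 525/525]
  75 → stock rod 2  [load 200/525]
2 stock rods opened.

2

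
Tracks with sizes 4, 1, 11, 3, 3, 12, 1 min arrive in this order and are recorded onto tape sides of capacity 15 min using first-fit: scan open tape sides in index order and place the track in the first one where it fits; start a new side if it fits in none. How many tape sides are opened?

3

  4 → side 1 (new)  [load 4/15]
  1 → side 1  [load 5/15]
  11 → side 2 (new)  [load 11/15]
  3 → side 1  [load 8/15]
  3 → side 1  [load 11/15]
  12 → side 3 (new)  [load 12/15]
  1 → side 1  [load 12/15]
3 tape sides opened.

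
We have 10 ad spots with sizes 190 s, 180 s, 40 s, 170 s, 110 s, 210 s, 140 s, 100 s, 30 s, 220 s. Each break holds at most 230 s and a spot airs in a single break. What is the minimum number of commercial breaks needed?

7

Total = 220 + 210 + 190 + 180 + 170 + 140 + 110 + 100 + 40 + 30 = 1390 s.
Lower bound: ⌈1390/230⌉ = 7 commercial breaks.
A packing using 7 commercial breaks:
  break 1: 220 = 220
  break 2: 210 = 210
  break 3: 190 + 40 = 230
  break 4: 180 + 30 = 210
  break 5: 170 = 170
  break 6: 140 = 140
  break 7: 110 + 100 = 210
This matches the lower bound, so 7 is optimal.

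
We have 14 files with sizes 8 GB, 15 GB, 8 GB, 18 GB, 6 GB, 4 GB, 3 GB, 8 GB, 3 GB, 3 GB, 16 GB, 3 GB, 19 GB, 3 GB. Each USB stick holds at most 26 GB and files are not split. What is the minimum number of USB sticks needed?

Total = 19 + 18 + 16 + 15 + 8 + 8 + 8 + 6 + 4 + 3 + 3 + 3 + 3 + 3 = 117 GB.
Lower bound: ⌈117/26⌉ = 5 USB sticks.
A packing using 5 USB sticks:
  USB stick 1: 19 + 6 = 25
  USB stick 2: 18 + 8 = 26
  USB stick 3: 16 + 8 = 24
  USB stick 4: 15 + 8 + 3 = 26
  USB stick 5: 4 + 3 + 3 + 3 + 3 = 16
This matches the lower bound, so 5 is optimal.

5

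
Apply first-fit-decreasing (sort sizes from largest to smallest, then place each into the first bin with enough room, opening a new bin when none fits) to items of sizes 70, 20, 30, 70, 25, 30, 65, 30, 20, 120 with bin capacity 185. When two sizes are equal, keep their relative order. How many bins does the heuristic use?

3

Sorted descending: 120, 70, 70, 65, 30, 30, 30, 25, 20, 20.
  120 → bin 1 (new)  [load 120/185]
  70 → bin 2 (new)  [load 70/185]
  70 → bin 2  [load 140/185]
  65 → bin 1  [load 185/185]
  30 → bin 2  [load 170/185]
  30 → bin 3 (new)  [load 30/185]
  30 → bin 3  [load 60/185]
  25 → bin 3  [load 85/185]
  20 → bin 3  [load 105/185]
  20 → bin 3  [load 125/185]
3 bins opened.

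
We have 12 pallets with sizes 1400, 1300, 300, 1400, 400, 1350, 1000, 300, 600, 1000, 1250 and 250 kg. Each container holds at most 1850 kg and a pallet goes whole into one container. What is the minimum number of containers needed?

Total = 1400 + 1400 + 1350 + 1300 + 1250 + 1000 + 1000 + 600 + 400 + 300 + 300 + 250 = 10550 kg.
Lower bound: ⌈10550/1850⌉ = 6 containers.
Also, 7 pallets each exceed 925 kg, and no two of those can share a container, so at least 7 containers are needed.
A packing using 7 containers:
  container 1: 1400 + 400 = 1800
  container 2: 1400 + 300 = 1700
  container 3: 1350 + 300 = 1650
  container 4: 1300 + 250 = 1550
  container 5: 1250 + 600 = 1850
  container 6: 1000 = 1000
  container 7: 1000 = 1000
This matches the lower bound, so 7 is optimal.

7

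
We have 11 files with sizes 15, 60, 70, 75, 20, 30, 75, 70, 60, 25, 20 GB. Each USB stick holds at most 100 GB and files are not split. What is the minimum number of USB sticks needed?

Total = 75 + 75 + 70 + 70 + 60 + 60 + 30 + 25 + 20 + 20 + 15 = 520 GB.
Lower bound: ⌈520/100⌉ = 6 USB sticks.
A packing using 6 USB sticks:
  USB stick 1: 75 + 25 = 100
  USB stick 2: 75 + 20 = 95
  USB stick 3: 70 + 30 = 100
  USB stick 4: 70 + 20 = 90
  USB stick 5: 60 + 15 = 75
  USB stick 6: 60 = 60
This matches the lower bound, so 6 is optimal.

6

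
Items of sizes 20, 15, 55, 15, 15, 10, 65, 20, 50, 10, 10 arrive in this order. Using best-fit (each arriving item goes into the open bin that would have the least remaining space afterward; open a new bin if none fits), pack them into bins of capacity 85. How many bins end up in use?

4

  20 → bin 1 (new)  [load 20/85]
  15 → bin 1  [load 35/85]
  55 → bin 2 (new)  [load 55/85]
  15 → bin 2  [load 70/85]
  15 → bin 2  [load 85/85]
  10 → bin 1  [load 45/85]
  65 → bin 3 (new)  [load 65/85]
  20 → bin 3  [load 85/85]
  50 → bin 4 (new)  [load 50/85]
  10 → bin 4  [load 60/85]
  10 → bin 4  [load 70/85]
4 bins opened.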